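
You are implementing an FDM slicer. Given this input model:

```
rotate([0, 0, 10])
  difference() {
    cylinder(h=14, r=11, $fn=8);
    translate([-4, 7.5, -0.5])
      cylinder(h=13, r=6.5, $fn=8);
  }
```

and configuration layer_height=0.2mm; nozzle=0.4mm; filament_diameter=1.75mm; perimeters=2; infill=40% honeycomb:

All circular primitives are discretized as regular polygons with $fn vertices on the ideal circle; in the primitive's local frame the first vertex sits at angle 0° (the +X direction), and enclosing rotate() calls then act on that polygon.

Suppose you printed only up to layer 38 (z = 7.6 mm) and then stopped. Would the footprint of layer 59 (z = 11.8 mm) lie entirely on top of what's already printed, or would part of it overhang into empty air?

entirely on top

Compare the two slices. At z = 7.6: the cylinder: section is a regular 8-gon, circumradius r=11 (area = (8/2)·11.000²·sin(360°/8) = 342.24 mm²); the r=6.5 cylinder at (-4, 7.5) contributes a regular 8-gon of circumradius 6.5 (area = (8/2)·6.500²·sin(360°/8) = 119.50 mm²); After the difference (first − rest): starting from the r=11 cylinder (342.24 mm²), the r=6.5 cylinder at (-4, 7.5) partially overlaps it — only the 76.30 mm² overlap (of its 119.50 mm²) is removed, clipping the outline — area = 265.94 mm²; (rotated 10° about Z; rotation is an isometry so areas/perimeters/island counts are preserved). At z = 11.8: the cylinder: section is a regular 8-gon, circumradius r=11 (area = (8/2)·11.000²·sin(360°/8) = 342.24 mm²); the r=6.5 cylinder at (-4, 7.5) contributes a regular 8-gon of circumradius 6.5 (area = (8/2)·6.500²·sin(360°/8) = 119.50 mm²); Taking the first minus the rest: starting from the r=11 cylinder (342.24 mm²), the r=6.5 cylinder at (-4, 7.5) partially overlaps it — only the 76.30 mm² overlap (of its 119.50 mm²) is removed, clipping the outline — area = 265.94 mm²; (rotated 10° about Z; rotation is an isometry so areas/perimeters/island counts are preserved). Checking containment: the cross-section at z = 11.8 is a subset of the cross-section at z = 7.6.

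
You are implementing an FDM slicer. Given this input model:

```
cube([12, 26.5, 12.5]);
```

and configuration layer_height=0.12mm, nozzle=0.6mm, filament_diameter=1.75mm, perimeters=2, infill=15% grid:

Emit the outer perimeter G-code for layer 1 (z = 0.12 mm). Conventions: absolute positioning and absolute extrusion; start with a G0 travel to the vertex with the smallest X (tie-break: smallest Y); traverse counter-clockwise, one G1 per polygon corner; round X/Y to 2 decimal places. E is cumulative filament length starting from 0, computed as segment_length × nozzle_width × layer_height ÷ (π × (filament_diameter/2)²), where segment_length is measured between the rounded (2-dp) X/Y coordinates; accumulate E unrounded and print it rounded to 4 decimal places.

G0 X0.00 Y0.00 Z0.12
G1 X12.00 Y0.00 E0.3592
G1 X12.00 Y26.50 E1.1525
G1 X0.00 Y26.50 E1.5117
G1 X0.00 Y0.00 E2.3049

At z = 0.12 mm: the cube (footprint 12×26.5) is included at this height. The outline is a single polygon with 4 vertices. Extrusion per mm of travel: 0.6 × 0.12 / (π × 0.875²) = 0.029934. Accumulating E over each segment gives final E = 2.3049.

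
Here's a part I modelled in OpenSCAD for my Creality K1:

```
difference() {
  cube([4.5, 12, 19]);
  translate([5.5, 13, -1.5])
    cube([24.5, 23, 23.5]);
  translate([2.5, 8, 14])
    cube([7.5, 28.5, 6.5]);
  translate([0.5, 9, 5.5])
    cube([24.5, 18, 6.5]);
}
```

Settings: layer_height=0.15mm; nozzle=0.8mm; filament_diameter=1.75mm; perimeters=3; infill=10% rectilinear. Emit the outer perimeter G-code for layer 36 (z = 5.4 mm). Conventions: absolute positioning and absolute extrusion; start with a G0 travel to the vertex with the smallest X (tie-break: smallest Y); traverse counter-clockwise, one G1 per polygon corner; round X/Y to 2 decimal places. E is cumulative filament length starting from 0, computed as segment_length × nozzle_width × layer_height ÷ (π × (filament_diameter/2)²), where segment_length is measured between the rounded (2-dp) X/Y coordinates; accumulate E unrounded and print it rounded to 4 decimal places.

G0 X0.00 Y0.00 Z5.40
G1 X4.50 Y0.00 E0.2245
G1 X4.50 Y12.00 E0.8232
G1 X0.00 Y12.00 E1.0477
G1 X0.00 Y0.00 E1.6464

At z = 5.4 mm: the cube is present — its section is the full 4.5×12 rectangle; the cube at (5.5, 13) (footprint 24.5×23) is included at this height; the cube at (2.5, 8) is absent (z outside [14, 20.5]); the cube at (0.5, 9) is absent (z outside [5.5, 12]); Taking the first minus the rest: starting from the 4.5×12 cube, the 24.5×23 cube at (5.5, 13) misses the remaining region (no effect) — 1 connected region. The outline is a single polygon with 4 vertices. Extrusion per mm of travel: 0.8 × 0.15 / (π × 0.875²) = 0.049890. Accumulating E over each segment gives final E = 1.6464.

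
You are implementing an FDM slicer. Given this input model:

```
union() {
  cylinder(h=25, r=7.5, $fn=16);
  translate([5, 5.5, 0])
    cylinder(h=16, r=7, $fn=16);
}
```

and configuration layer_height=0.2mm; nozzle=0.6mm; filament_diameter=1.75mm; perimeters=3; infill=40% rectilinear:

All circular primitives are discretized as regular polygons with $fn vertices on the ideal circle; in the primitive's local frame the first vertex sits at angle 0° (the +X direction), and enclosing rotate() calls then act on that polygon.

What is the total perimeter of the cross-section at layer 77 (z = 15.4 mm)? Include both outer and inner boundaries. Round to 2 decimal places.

61.09 mm

At z = 15.4 mm: the r=7.5 cylinder gives a regular 16-gon of circumradius 7.5 (constant along its height) (perimeter = 2·16·7.500·sin(180°/16) = 46.82 mm); the r=7 cylinder at (5, 5.5) contributes a regular 16-gon of circumradius 7 (perimeter = 2·16·7.000·sin(180°/16) = 43.70 mm); Merging all regions: the regions partially overlap (shared area 59.42 mm²), so the edge portions inside another operand are dropped and the merged outline is re-measured after clipping — boundary = 61.09 mm. Overall, the cross-section is a single solid region. Total boundary length (outer) = 61.09 mm.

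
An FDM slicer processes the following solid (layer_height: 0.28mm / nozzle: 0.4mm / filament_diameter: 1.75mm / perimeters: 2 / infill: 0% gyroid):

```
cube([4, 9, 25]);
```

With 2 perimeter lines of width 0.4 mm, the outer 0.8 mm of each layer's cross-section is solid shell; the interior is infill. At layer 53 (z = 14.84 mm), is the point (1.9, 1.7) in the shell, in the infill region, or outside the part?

infill

At z = 14.84 mm: the cube is present — its section is the full 4×9 rectangle. Overall, the cross-section is a single solid region. The nearest boundary edge runs (0.00, 0.00)→(4.00, 0.00); distance from the point to it = 1.70 mm. The point is inside the cross-section and 1.70 mm from the nearest boundary — more than the 0.8 mm shell width (2 × 0.4), so it's in the infill interior.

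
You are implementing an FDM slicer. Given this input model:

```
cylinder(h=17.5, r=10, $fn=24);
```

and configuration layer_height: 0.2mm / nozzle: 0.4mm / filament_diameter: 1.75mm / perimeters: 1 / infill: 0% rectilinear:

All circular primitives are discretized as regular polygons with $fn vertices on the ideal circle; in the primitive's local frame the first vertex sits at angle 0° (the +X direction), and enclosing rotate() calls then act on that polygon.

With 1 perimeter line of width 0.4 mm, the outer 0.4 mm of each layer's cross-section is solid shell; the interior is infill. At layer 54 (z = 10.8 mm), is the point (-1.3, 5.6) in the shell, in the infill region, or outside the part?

infill

At z = 10.8 mm: the cylinder: section is a regular 24-gon, circumradius r=10. Overall, the cross-section is a single solid region. The nearest boundary edge runs (0.00, 10.00)→(-2.59, 9.66); distance from the point to it = 4.19 mm. The point is inside the cross-section and 4.19 mm from the nearest boundary — more than the 0.4 mm shell width (1 × 0.4), so it's in the infill interior.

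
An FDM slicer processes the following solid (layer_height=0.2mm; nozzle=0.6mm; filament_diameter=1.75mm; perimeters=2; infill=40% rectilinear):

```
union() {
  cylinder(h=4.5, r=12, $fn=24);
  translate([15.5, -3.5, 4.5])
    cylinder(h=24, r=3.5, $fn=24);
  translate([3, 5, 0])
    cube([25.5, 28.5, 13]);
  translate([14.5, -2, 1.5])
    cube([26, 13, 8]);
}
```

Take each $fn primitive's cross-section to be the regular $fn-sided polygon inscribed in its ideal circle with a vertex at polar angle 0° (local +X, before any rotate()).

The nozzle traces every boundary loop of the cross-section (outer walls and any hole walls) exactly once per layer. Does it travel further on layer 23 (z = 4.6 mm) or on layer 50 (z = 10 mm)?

Layer 23 (z = 4.6): the cylinder does not reach this height (z outside [0, 4.5]); the cylinder at (15.5, -3.5): section is a regular 24-gon, circumradius r=3.5 (perimeter = 2·24·3.500·sin(180°/24) = 21.93 mm); the 25.5×28.5 cube at (3, 5) contributes its full rectangle (perimeter 108.00 mm); the 26×13 cube at (14.5, -2) contributes its full rectangle (perimeter 78.00 mm); Taking the union: the regions partially overlap (shared area 90.39 mm²), so the edge portions inside another operand are dropped and the merged outline is re-measured after clipping — boundary = 157.01 mm. So its perimeter = 157.01 mm. Layer 50 (z = 10): the cylinder is not intersected at this z (z outside [0, 4.5]); the r=3.5 cylinder at (15.5, -3.5) contributes a regular 24-gon of circumradius 3.5 (perimeter = 2·24·3.500·sin(180°/24) = 21.93 mm); the cube at (3, 5) (footprint 25.5×28.5) is included at this height (perimeter 108.00 mm); the cube at (14.5, -2) does not reach this height (z outside [1.5, 9.5]); Merging all regions: the 2 present regions are separate (no shared area or edge), so areas and boundary lengths simply add and each stays a separate island — boundary = 129.93 mm. So its perimeter = 129.93 mm. Layer 23 is larger (157.01 vs 129.93 mm).

layer 23 (z = 4.6 mm)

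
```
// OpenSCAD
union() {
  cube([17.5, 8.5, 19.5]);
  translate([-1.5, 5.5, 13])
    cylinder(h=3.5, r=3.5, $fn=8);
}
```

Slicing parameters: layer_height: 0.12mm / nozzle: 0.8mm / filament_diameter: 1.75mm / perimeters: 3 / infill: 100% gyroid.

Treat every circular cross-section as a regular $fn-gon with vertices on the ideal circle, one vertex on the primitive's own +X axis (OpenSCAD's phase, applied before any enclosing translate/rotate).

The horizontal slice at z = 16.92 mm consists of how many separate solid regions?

1

At z = 16.92 mm: the cube is present — its section is the full 17.5×8.5 rectangle; the cylinder at (-1.5, 5.5) is absent (z outside [13, 16.5]); Taking the union: only the 17.5×8.5 cube is present, so the union is just that shape — 1 connected region. The result has 1 disconnected region.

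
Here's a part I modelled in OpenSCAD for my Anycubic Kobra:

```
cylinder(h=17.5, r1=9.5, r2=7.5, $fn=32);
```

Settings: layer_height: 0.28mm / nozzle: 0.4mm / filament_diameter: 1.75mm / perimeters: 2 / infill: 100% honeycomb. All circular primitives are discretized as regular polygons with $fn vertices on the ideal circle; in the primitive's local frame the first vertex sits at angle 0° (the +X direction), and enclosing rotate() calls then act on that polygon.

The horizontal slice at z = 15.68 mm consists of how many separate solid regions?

1

At z = 15.68 mm: the cone (r1=9.5→r2=7.5) has section circumradius 7.708 here — a regular 32-gon. The result has 1 disconnected region.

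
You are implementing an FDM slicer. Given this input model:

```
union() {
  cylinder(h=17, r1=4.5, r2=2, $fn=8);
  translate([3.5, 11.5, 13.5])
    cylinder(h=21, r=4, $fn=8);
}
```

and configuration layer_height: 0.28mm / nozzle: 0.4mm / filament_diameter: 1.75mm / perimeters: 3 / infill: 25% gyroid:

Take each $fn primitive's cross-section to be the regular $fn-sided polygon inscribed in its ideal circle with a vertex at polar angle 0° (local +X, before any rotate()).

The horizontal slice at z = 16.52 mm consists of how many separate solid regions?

2

At z = 16.52 mm: the cone contributes a regular 8-gon of circumradius 2.071 (interpolated between r1=4.5 and r2=2 at t=0.972); the r=4 cylinder at (3.5, 11.5) gives a regular 8-gon of circumradius 4 (constant along its height); Combining (union): the 2 present regions are separate (no shared area or edge), so areas and boundary lengths simply add and each stays a separate island — 2 connected regions. The result has 2 disconnected regions.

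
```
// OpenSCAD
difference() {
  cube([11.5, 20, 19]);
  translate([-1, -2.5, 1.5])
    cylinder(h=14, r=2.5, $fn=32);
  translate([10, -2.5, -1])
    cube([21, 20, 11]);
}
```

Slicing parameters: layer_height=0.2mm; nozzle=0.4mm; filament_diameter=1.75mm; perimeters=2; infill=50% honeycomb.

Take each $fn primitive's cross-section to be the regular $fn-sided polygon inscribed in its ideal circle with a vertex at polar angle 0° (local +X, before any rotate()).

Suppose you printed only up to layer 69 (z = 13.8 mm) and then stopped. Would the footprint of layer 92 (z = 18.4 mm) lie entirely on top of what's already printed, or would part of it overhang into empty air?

entirely on top

Compare the two slices. At z = 13.8: the cube is present — its section is the full 11.5×20 rectangle (area 230.00 mm²); the r=2.5 cylinder at (-1, -2.5) contributes a regular 32-gon of circumradius 2.5 (area = (32/2)·2.500²·sin(360°/32) = 19.51 mm²); the cube at (10, -2.5) does not reach this height (z outside [-1, 10]); After the difference (first − rest): starting from the 11.5×20 cube (230.00 mm²), the r=2.5 cylinder at (-1, -2.5) misses the remaining region (no effect) — area = 230.00 mm². At z = 18.4: the cube (footprint 11.5×20) is included at this height (area 230.00 mm²); the cylinder at (-1, -2.5) is not intersected at this z (z outside [1.5, 15.5]); the cube at (10, -2.5) does not reach this height (z outside [-1, 10]); Taking the first minus the rest: none of the subtracted shapes is present at this height, so the 11.5×20 cube is unchanged — area = 230.00 mm². Checking containment: the cross-section at z = 18.4 is a subset of the cross-section at z = 13.8.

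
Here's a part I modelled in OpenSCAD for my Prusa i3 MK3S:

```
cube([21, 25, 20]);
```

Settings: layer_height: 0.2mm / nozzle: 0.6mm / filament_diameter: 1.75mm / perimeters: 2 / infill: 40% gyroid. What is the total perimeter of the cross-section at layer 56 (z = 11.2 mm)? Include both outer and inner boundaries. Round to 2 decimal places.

92.00 mm

At z = 11.2 mm: the cube is present — its section is the full 21×25 rectangle (perimeter 92.00 mm). Overall, the cross-section is a single solid region. Total boundary length (outer) = 92.00 mm.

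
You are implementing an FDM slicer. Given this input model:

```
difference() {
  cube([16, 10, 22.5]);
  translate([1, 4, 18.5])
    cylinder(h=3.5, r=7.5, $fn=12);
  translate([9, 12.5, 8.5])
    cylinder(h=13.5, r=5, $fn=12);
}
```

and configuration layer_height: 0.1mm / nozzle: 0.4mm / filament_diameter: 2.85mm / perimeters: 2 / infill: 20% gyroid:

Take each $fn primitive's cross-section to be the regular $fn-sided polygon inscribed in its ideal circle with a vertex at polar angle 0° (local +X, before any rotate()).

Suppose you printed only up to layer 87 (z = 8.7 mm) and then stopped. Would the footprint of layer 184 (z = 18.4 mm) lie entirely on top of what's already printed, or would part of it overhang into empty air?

entirely on top

Compare the two slices. At z = 8.7: the cube is present — its section is the full 16×10 rectangle (area 160.00 mm²); the cylinder at (1, 4) is not intersected at this z (z outside [18.5, 22]); the cylinder at (9, 12.5): section is a regular 12-gon, circumradius r=5 (area = (12/2)·5.000²·sin(360°/12) = 75.00 mm²); After the difference (first − rest): starting from the 16×10 cube (160.00 mm²), the r=5 cylinder at (9, 12.5) partially overlaps it — only the 14.17 mm² overlap (of its 75.00 mm²) is removed, clipping the outline — area = 145.83 mm². At z = 18.4: the cube is present — its section is the full 16×10 rectangle (area 160.00 mm²); the cylinder at (1, 4) is not intersected at this z (z outside [18.5, 22]); the cylinder at (9, 12.5): section is a regular 12-gon, circumradius r=5 (area = (12/2)·5.000²·sin(360°/12) = 75.00 mm²); After the difference (first − rest): starting from the 16×10 cube (160.00 mm²), the r=5 cylinder at (9, 12.5) partially overlaps it — only the 14.17 mm² overlap (of its 75.00 mm²) is removed, clipping the outline — area = 145.83 mm². Checking containment: the cross-section at z = 18.4 is a subset of the cross-section at z = 8.7.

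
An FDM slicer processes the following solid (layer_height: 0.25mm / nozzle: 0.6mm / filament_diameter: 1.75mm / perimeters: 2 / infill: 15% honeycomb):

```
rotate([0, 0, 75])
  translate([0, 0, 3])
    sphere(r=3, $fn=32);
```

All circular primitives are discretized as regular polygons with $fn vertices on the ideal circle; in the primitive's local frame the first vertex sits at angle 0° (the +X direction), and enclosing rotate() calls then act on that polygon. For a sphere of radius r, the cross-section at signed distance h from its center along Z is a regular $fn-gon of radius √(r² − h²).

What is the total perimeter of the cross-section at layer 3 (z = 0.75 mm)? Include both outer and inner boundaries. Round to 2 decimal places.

12.45 mm

At z = 0.75 mm: the r=3 sphere contributes a regular 32-gon of circumradius √(3²−2.25²) = 1.984 (perimeter = 2·32·1.984·sin(180°/32) = 12.45 mm); (rotated 75° about Z; rotation is an isometry so areas/perimeters/island counts are preserved). Overall, the cross-section is a single solid region. Total boundary length (outer) = 12.45 mm.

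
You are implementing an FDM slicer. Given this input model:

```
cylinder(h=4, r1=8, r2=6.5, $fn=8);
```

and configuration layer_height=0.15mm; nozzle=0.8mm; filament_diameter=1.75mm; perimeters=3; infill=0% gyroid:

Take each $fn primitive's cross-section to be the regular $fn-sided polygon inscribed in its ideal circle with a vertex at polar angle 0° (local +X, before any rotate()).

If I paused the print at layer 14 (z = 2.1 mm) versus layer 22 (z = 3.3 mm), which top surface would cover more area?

layer 14 (z = 2.1 mm)

Layer 14 (z = 2.1): the cone contributes a regular 8-gon of circumradius 7.213 (interpolated between r1=8 and r2=6.5 at t=0.525) (area = (8/2)·7.213²·sin(360°/8) = 147.14 mm²). So its area = 147.14 mm². Layer 22 (z = 3.3): the cone (r1=8→r2=6.5) has section circumradius 6.763 here — a regular 8-gon (area = (8/2)·6.763²·sin(360°/8) = 129.35 mm²). So its area = 129.35 mm². Layer 14 is larger (147.14 vs 129.35 mm²).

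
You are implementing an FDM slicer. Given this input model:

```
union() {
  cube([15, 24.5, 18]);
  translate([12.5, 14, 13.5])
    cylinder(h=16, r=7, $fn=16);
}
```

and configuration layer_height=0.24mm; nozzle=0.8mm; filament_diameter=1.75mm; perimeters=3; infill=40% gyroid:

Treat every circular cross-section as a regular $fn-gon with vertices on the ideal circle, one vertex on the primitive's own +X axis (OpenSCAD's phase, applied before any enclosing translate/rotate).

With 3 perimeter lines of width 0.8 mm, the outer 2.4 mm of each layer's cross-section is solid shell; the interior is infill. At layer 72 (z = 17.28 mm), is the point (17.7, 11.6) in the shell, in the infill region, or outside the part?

At z = 17.28 mm: the cube is present — its section is the full 15×24.5 rectangle; the r=7 cylinder at (12.5, 14) gives a regular 16-gon of circumradius 7 (constant along its height); Merging all regions: the regions partially overlap (shared area 108.76 mm²), so overlapping operands fuse into one piece — 1 connected region. Overall, the cross-section is a single solid region. The nearest boundary edge runs (18.97, 11.32)→(17.45, 9.05); distance from the point to it = 1.21 mm. The point is inside the cross-section, 1.21 mm from the nearest boundary — within the 2.4 mm shell band (3 × 0.8).

shell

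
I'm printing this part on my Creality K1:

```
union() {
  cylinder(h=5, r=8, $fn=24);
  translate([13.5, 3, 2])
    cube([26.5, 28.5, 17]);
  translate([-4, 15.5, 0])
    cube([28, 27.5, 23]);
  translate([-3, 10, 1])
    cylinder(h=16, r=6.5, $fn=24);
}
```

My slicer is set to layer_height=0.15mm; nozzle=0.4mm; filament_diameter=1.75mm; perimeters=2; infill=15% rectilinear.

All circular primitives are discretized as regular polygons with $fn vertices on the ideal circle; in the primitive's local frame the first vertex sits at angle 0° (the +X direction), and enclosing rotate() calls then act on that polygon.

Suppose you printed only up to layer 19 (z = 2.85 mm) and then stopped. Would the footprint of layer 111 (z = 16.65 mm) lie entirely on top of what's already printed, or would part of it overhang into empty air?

entirely on top

Compare the two slices. At z = 2.85: the r=8 cylinder gives a regular 24-gon of circumradius 8 (constant along its height) (area = (24/2)·8.000²·sin(360°/24) = 198.77 mm²); the 26.5×28.5 cube at (13.5, 3) contributes its full rectangle (area 755.25 mm²); the cube at (-4, 15.5) (footprint 28×27.5) is included at this height (area 770.00 mm²); the r=6.5 cylinder at (-3, 10) gives a regular 24-gon of circumradius 6.5 (constant along its height) (area = (24/2)·6.500²·sin(360°/24) = 131.22 mm²); Taking the union: the regions partially overlap — summed areas 1855.24 mm² minus the doubly-counted overlap 198.13 mm² gives 1657.11 mm² — area = 1657.11 mm². At z = 16.65: the cylinder is absent (z outside [0, 5]); the cube at (13.5, 3) (footprint 26.5×28.5) is included at this height (area 755.25 mm²); the cube at (-4, 15.5) (footprint 28×27.5) is included at this height (area 770.00 mm²); the cylinder at (-3, 10): section is a regular 24-gon, circumradius r=6.5 (area = (24/2)·6.500²·sin(360°/24) = 131.22 mm²); Taking the union: the regions partially overlap — summed areas 1656.47 mm² minus the doubly-counted overlap 171.15 mm² gives 1485.32 mm² — area = 1485.32 mm². Checking containment: the cross-section at z = 16.65 is a subset of the cross-section at z = 2.85.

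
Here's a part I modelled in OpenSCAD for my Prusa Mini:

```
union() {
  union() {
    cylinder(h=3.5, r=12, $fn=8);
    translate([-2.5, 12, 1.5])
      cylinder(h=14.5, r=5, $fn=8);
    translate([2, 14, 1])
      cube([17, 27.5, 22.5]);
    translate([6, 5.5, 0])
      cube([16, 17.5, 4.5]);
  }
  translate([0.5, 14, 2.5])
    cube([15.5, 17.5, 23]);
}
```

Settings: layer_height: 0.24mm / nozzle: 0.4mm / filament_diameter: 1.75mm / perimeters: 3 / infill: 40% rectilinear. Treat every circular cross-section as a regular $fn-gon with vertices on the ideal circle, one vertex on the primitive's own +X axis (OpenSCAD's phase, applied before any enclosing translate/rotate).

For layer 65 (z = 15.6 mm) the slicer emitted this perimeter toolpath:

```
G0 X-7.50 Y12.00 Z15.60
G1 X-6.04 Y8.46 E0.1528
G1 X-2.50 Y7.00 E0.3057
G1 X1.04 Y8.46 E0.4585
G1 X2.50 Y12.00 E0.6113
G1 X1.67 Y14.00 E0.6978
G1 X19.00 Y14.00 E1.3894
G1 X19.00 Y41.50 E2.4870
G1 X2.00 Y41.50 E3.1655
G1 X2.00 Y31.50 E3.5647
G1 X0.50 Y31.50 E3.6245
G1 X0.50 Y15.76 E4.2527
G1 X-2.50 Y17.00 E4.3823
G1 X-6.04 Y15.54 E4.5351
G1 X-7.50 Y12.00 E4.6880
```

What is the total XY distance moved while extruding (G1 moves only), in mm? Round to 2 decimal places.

Sum the Euclidean lengths of each G1 segment: total = 117.46 mm.

117.46 mm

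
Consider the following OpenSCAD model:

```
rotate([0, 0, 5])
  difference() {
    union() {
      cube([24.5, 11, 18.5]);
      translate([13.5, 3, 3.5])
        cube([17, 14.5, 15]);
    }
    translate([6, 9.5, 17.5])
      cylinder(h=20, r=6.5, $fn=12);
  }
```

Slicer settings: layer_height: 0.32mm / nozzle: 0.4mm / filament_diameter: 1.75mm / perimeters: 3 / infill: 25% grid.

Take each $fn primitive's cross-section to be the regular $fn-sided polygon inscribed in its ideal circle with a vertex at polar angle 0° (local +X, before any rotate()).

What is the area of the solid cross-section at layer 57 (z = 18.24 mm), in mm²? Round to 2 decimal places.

346.64 mm²

At z = 18.24 mm: the cube (footprint 24.5×11) is included at this height (area 269.50 mm²); the cube at (13.5, 3) is present — its section is the full 17×14.5 rectangle (area 246.50 mm²); Taking the union: the regions partially overlap — summed areas 516.00 mm² minus the doubly-counted overlap 88.00 mm² gives 428.00 mm² — area = 428.00 mm²; the r=6.5 cylinder at (6, 9.5) contributes a regular 12-gon of circumradius 6.5 (area = (12/2)·6.500²·sin(360°/12) = 126.75 mm²); Subtracting the remaining from the first: starting from that combined region (428.00 mm²), the r=6.5 cylinder at (6, 9.5) partially overlaps it — only the 81.36 mm² overlap (of its 126.75 mm²) is removed, clipping the outline — area = 346.64 mm²; (whole slice rotated 5° about Z — lengths, areas and connectivity unchanged). Overall, the cross-section is a single solid region. Net area = 346.64 mm².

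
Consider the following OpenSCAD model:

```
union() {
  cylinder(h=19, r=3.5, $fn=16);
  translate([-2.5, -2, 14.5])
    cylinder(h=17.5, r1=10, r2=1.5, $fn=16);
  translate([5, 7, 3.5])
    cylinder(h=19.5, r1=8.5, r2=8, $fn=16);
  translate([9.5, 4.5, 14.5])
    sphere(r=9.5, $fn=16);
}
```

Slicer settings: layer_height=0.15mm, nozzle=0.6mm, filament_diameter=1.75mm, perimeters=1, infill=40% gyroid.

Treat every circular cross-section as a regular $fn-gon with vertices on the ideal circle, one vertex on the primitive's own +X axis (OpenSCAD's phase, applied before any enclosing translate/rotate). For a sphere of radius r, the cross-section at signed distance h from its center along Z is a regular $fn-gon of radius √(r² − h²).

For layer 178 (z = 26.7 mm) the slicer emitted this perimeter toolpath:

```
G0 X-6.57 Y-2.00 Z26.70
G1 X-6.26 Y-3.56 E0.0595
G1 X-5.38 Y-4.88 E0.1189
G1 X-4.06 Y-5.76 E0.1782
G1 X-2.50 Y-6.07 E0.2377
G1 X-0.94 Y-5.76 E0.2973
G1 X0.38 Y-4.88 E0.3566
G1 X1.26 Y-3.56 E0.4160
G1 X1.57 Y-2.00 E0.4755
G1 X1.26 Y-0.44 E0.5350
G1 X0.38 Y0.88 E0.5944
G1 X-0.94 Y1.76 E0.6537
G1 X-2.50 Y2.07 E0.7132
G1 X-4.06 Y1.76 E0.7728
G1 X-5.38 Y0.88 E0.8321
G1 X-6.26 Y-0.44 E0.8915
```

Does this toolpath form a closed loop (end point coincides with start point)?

Start point (G0): (-6.57, -2.00). End point (last G1): the path does not return to the start — open.

no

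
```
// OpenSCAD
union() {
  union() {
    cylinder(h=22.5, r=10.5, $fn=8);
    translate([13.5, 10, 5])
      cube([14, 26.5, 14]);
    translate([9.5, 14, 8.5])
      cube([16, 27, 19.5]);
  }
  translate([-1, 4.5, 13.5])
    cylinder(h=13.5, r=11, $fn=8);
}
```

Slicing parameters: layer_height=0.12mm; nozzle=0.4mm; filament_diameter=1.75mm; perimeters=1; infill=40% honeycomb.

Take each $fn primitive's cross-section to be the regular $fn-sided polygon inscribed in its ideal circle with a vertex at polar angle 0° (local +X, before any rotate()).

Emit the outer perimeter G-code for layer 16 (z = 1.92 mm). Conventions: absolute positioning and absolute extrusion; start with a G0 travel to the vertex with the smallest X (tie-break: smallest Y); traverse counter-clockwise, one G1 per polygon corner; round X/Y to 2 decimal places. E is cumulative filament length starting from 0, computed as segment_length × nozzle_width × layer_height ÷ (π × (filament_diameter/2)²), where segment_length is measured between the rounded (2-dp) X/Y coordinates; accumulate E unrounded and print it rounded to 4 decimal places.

At z = 1.92 mm: the r=10.5 cylinder gives a regular 8-gon of circumradius 10.5 (constant along its height); the cube at (13.5, 10) does not reach this height (z outside [5, 19]); the cube at (9.5, 14) is not intersected at this z (z outside [8.5, 28]); Merging all regions: only the r=10.5 cylinder is present, so the union is just that shape — 1 connected region; the cylinder at (-1, 4.5) is not intersected at this z (z outside [13.5, 27]); Taking the union: only the result so far is present, so the union is just that shape — 1 connected region. The outline is a single polygon with 8 vertices. Extrusion per mm of travel: 0.4 × 0.12 / (π × 0.875²) = 0.019956. Accumulating E over each segment gives final E = 1.2826.

G0 X-10.50 Y0.00 Z1.92
G1 X-7.42 Y-7.42 E0.1603
G1 X0.00 Y-10.50 E0.3206
G1 X7.42 Y-7.42 E0.4810
G1 X10.50 Y0.00 E0.6413
G1 X7.42 Y7.42 E0.8016
G1 X0.00 Y10.50 E0.9619
G1 X-7.42 Y7.42 E1.1223
G1 X-10.50 Y0.00 E1.2826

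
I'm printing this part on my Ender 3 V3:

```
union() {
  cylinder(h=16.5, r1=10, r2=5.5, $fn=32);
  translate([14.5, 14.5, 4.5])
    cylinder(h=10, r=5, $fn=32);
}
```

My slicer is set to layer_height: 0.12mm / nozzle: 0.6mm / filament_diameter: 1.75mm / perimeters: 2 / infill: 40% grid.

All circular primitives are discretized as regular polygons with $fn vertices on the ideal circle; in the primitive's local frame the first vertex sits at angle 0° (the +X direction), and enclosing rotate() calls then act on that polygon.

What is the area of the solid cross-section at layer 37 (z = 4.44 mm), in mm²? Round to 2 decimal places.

At z = 4.44 mm: the cone (r1=10→r2=5.5) has section circumradius 8.789 here — a regular 32-gon (area = (32/2)·8.789²·sin(360°/32) = 241.13 mm²); the cylinder at (14.5, 14.5) is absent (z outside [4.5, 14.5]); Merging all regions: only the cone is present, so the union is just that shape — area = 241.13 mm². Overall, the cross-section is a single solid region. Net area = 241.13 mm².

241.13 mm²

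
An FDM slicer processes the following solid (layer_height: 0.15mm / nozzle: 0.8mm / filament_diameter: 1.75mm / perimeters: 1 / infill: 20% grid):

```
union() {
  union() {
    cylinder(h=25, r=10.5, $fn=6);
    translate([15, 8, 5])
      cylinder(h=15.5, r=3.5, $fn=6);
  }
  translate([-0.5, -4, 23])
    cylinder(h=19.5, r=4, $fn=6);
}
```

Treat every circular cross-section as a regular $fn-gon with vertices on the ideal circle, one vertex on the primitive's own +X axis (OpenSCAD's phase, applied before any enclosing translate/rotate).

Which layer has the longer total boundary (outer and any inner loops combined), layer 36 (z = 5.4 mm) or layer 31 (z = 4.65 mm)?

Layer 36 (z = 5.4): the r=10.5 cylinder contributes a regular 6-gon of circumradius 10.5 (perimeter = 2·6·10.500·sin(180°/6) = 63.00 mm); the cylinder at (15, 8): section is a regular 6-gon, circumradius r=3.5 (perimeter = 2·6·3.500·sin(180°/6) = 21.00 mm); Combining (union): the 2 present regions are separate (no shared area or edge), so areas and boundary lengths simply add and each stays a separate island — boundary = 84.00 mm; the cylinder at (-0.5, -4) is absent (z outside [23, 42.5]); Taking the union: only that combined region is present, so the union is just that shape — boundary = 84.00 mm. So its perimeter = 84.00 mm. Layer 31 (z = 4.65): the r=10.5 cylinder gives a regular 6-gon of circumradius 10.5 (constant along its height) (perimeter = 2·6·10.500·sin(180°/6) = 63.00 mm); the cylinder at (15, 8) is not intersected at this z (z outside [5, 20.5]); Taking the union: only the r=10.5 cylinder is present, so the union is just that shape — boundary = 63.00 mm; the cylinder at (-0.5, -4) is absent (z outside [23, 42.5]); Combining (union): only that combined region is present, so the union is just that shape — boundary = 63.00 mm. So its perimeter = 63.00 mm. Layer 36 is larger (84.00 vs 63.00 mm).

layer 36 (z = 5.4 mm)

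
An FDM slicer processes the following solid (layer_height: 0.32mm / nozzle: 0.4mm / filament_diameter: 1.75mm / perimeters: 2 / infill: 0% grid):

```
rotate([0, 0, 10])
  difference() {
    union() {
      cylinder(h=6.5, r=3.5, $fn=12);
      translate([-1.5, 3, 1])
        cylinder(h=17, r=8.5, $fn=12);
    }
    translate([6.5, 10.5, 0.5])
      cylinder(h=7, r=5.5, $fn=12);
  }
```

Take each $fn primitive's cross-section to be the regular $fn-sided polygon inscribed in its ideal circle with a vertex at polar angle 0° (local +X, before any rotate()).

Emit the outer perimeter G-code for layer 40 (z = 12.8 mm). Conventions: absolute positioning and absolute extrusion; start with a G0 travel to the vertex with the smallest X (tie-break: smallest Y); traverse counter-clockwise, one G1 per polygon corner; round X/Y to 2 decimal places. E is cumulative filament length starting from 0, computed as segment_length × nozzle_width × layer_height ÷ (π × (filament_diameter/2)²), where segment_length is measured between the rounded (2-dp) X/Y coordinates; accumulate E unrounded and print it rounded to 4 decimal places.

G0 X-10.37 Y1.22 Z12.80
G1 X-8.51 Y-2.77 E0.2343
G1 X-4.91 Y-5.29 E0.4681
G1 X-0.52 Y-5.68 E0.7027
G1 X3.47 Y-3.82 E0.9369
G1 X5.99 Y-0.21 E1.1712
G1 X6.37 Y4.17 E1.4052
G1 X4.51 Y8.16 E1.6395
G1 X0.91 Y10.68 E1.8733
G1 X-3.47 Y11.06 E2.1073
G1 X-7.46 Y9.21 E2.3413
G1 X-9.99 Y5.60 E2.5759
G1 X-10.37 Y1.22 E2.8099

At z = 12.8 mm: the cylinder is not intersected at this z (z outside [0, 6.5]); the r=8.5 cylinder at (-1.5, 3) gives a regular 12-gon of circumradius 8.5 (constant along its height); Merging all regions: only the r=8.5 cylinder at (-1.5, 3) is present, so the union is just that shape — 1 connected region; the cylinder at (6.5, 10.5) is not intersected at this z (z outside [0.5, 7.5]); Subtracting the remaining from the first: none of the subtracted shapes is present at this height, so that combined region is unchanged — 1 connected region; (whole slice rotated 10° about Z — lengths, areas and connectivity unchanged). The outline is a single polygon with 12 vertices. Extrusion per mm of travel: 0.4 × 0.32 / (π × 0.875²) = 0.053216. Accumulating E over each segment gives final E = 2.8099.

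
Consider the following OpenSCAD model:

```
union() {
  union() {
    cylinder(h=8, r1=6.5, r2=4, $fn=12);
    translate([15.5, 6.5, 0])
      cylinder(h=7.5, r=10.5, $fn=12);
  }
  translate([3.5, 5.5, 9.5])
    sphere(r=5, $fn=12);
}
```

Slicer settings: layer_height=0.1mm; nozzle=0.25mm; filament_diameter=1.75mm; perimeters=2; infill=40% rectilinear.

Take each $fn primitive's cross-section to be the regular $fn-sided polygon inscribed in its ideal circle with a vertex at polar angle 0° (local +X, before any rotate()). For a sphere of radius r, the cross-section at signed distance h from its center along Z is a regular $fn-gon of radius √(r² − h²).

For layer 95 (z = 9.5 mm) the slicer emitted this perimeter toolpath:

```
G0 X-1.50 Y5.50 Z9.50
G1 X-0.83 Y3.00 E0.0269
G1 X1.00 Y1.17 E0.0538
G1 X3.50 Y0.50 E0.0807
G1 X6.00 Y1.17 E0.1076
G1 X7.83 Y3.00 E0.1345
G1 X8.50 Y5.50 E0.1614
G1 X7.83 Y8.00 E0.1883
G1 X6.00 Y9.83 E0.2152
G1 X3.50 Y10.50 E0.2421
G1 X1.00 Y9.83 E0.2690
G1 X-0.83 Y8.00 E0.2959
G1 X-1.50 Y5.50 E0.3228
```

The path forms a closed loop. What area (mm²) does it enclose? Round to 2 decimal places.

Apply the shoelace formula to the sequence of (X, Y) vertices; enclosed area = 75.00 mm².

75.00 mm²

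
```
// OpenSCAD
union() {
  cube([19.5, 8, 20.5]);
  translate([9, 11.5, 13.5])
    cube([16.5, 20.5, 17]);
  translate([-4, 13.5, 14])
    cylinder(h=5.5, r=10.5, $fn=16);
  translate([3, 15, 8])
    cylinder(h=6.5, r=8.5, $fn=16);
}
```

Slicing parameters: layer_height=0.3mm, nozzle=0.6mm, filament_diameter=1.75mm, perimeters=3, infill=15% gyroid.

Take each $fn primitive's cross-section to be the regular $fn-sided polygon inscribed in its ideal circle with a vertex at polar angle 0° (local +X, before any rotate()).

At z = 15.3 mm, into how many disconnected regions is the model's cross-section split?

At z = 15.3 mm: the 19.5×8 cube contributes its full rectangle; the cube at (9, 11.5) is present — its section is the full 16.5×20.5 rectangle; the r=10.5 cylinder at (-4, 13.5) gives a regular 16-gon of circumradius 10.5 (constant along its height); the cylinder at (3, 15) is absent (z outside [8, 14.5]); Combining (union): the regions partially overlap (shared area 11.75 mm²), so overlapping operands fuse into one piece — 2 connected regions. The result has 2 disconnected regions.

2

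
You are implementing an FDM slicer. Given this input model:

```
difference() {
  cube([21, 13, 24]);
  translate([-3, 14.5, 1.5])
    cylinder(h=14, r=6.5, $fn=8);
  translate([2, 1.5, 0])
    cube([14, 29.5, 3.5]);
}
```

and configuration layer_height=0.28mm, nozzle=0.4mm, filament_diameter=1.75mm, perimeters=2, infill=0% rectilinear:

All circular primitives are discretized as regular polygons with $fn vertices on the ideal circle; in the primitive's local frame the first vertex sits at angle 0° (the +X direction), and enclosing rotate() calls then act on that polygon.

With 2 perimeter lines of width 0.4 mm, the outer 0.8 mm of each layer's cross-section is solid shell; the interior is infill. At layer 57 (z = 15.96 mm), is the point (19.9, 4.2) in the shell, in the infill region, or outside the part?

At z = 15.96 mm: the cube is present — its section is the full 21×13 rectangle; the cylinder at (-3, 14.5) does not reach this height (z outside [1.5, 15.5]); the cube at (2, 1.5) is not intersected at this z (z outside [0, 3.5]); Taking the first minus the rest: none of the subtracted shapes is present at this height, so the 21×13 cube is unchanged — 1 connected region. Overall, the cross-section is a single solid region. The nearest boundary edge runs (21.00, 0.00)→(21.00, 13.00); distance from the point to it = 1.10 mm. The point is inside the cross-section and 1.10 mm from the nearest boundary — more than the 0.8 mm shell width (2 × 0.4), so it's in the infill interior.

infill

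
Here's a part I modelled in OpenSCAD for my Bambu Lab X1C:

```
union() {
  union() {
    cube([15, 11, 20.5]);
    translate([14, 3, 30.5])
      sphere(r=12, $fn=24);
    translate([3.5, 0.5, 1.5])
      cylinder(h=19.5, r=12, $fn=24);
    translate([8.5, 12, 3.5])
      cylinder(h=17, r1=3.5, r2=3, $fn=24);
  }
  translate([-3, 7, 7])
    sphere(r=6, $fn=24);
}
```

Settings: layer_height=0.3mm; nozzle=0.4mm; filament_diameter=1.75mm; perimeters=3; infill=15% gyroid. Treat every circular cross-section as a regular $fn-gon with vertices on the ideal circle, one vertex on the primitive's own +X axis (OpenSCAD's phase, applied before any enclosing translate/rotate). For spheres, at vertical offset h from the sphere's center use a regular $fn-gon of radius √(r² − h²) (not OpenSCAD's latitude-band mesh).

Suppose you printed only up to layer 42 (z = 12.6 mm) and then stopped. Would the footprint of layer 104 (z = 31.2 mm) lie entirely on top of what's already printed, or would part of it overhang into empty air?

Compare the two slices. At z = 12.6: the cube is present — its section is the full 15×11 rectangle (area 165.00 mm²); the sphere at (14, 3) does not reach this height (|z−center|=17.900 > r=12); the r=12 cylinder at (3.5, 0.5) gives a regular 24-gon of circumradius 12 (constant along its height) (area = (24/2)·12.000²·sin(360°/24) = 447.24 mm²); the cone at (8.5, 12): at t=0.535 of its height the radius interpolates to r₁+(r₂−r₁)t = 3.232, giving a regular 24-gon of that circumradius (area = (24/2)·3.232²·sin(360°/24) = 32.45 mm²); Merging all regions: the regions partially overlap — summed areas 644.69 mm² minus the doubly-counted overlap 162.51 mm² gives 482.18 mm² — area = 482.18 mm²; the r=6 sphere at (-3, 7) slices to a regular 24-gon of circumradius 2.154 (√(r²−h²) with h=5.6 from center) (area = (24/2)·2.154²·sin(360°/24) = 14.41 mm²); Taking the union: the r=6 sphere at (-3, 7) lies entirely inside that combined region, so the union is just that combined region — area = 482.18 mm². At z = 31.2: the cube is not intersected at this z (z outside [0, 20.5]); the r=12 sphere at (14, 3) contributes a regular 24-gon of circumradius √(12²−0.7²) = 11.980 (area = (24/2)·11.980²·sin(360°/24) = 445.72 mm²); the cylinder at (3.5, 0.5) is absent (z outside [1.5, 21]); the cone at (8.5, 12) is absent (z outside [3.5, 20.5]); Taking the union: only the r=12 sphere at (14, 3) is present, so the union is just that shape — area = 445.72 mm²; the sphere at (-3, 7) is absent (|z−center|=24.200 > r=6); Taking the union: only the result so far is present, so the union is just that shape — area = 445.72 mm². Checking containment: at z = 31.2 the cross-section extends beyond the z = 12.6 cross-section by about 220.47 mm².

part overhangs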